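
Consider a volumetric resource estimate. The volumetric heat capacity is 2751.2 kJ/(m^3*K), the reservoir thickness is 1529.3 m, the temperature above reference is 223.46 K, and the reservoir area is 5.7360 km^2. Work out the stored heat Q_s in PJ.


Step 1: Vr = A*1e6*hr = 5.736*1e6*1529.3 = 8.772065e+09 m^3
Step 2: Q_s = Vr*rhoc*dT/1e12 = 8.772065e+09*2751.2*223.46/1e12 = 5392.9 PJ
Q_s = 5392.9 PJ


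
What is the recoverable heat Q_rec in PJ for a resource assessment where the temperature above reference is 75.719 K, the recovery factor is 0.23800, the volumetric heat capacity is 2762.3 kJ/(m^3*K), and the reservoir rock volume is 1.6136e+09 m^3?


Step 1: Q_s = Vr*rhoc*dT/1e12 = 1.6136e+09*2762.3*75.719/1e12 = 337.4983 PJ
Step 2: Q_rec = Q_s * RF = 337.4983 * 0.238 = 80.325 PJ
Q_rec = 80.325 PJ


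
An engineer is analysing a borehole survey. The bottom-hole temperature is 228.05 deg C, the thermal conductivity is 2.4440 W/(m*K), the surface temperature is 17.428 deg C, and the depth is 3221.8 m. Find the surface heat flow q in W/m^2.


Step 1: grad = (T_d - T_surf)/d * 1000 = (228.05 - 17.428)/3221.8 * 1000 = 65.37401 deg C/km
Step 2: q = k * grad / 1000 = 2.444 * 65.37401 / 1000 = 0.15977 W/m^2
q = 0.15977 W/m^2


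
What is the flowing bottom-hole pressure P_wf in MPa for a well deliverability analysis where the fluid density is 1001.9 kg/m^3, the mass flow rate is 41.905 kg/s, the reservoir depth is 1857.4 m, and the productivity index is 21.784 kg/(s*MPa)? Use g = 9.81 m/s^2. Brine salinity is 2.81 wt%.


Step 1: P_i = rho*g*h/1e6 = 1001.9*9.81*1857.4/1e6 = 18.25571 MPa
Step 2: P_wf = P_i - mdot/PI = 18.25571 - 41.905/21.784 = 16.332 MPa
P_wf = 16.332 MPa


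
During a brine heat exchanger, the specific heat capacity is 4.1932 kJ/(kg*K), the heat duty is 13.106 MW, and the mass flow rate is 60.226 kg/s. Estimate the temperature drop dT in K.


dT = Q * 1000 / (mdot * cp)
dT = 13.106 * 1000 / (60.226 * 4.1932)
dT = 51.897 K


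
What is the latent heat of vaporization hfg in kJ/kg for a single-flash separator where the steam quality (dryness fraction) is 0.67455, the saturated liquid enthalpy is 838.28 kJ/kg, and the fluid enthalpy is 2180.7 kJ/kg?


hfg = (h - hf) / x
hfg = (2180.7 - 838.28) / 0.67455
hfg = 1990.1 kJ/kg


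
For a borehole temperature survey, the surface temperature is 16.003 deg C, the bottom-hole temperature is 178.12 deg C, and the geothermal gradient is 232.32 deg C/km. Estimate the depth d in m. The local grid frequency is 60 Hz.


d = (T_d - T_surf) / grad * 1000
d = (178.12 - 16.003) / 232.32 * 1000
d = 697.82 m


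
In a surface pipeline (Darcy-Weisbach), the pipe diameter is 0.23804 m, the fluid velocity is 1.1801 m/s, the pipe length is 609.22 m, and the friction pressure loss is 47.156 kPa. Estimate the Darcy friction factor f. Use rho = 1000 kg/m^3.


f = dP*1000 / ((L/D)*(rho*vel^2/2))
f = 47.156*1000 / ((609.22/0.23804)*(1000*1.1801^2/2))
f = 0.026461


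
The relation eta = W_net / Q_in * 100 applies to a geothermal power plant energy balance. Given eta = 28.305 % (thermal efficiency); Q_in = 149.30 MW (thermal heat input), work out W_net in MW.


W_net = eta / 100 * Q_in
W_net = 28.305 / 100 * 149.30
W_net = 42.259 MW


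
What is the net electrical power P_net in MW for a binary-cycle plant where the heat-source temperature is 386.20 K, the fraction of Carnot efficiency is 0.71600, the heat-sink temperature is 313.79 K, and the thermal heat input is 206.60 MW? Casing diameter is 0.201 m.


Step 1: eta = (1 - Tc/Th)*f = (1 - 313.79/386.2)*0.716 = 0.1342454
Step 2: P_net = eta * Q_in = 0.1342454 * 206.6 = 27.735 MW
P_net = 27.735 MW


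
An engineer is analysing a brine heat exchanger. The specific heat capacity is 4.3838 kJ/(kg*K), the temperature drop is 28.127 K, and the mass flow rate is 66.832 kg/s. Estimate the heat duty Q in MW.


Q = mdot * cp * dT / 1000
Q = 66.832 * 4.3838 * 28.127 / 1000
Q = 8.2406 MW


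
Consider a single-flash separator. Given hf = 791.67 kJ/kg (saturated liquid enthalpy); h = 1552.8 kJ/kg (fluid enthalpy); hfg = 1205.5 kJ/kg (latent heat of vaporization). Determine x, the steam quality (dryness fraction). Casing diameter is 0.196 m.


x = (h - hf) / hfg
x = (1552.8 - 791.67) / 1205.5
x = 0.63138


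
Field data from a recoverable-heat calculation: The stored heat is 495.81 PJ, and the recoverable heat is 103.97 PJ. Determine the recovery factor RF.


RF = Q_rec / Q_s
RF = 103.97 / 495.81
RF = 0.20970


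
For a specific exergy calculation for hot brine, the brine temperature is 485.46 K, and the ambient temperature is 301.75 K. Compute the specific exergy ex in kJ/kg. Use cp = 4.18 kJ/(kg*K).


ex = cp * ((T_b - T_0) - T_0 * ln(T_b/T_0))
ex = 4.18 * ((485.46 - 301.75) - 301.75 * ln(485.46/301.75))
ex = 168.15 kJ/kg


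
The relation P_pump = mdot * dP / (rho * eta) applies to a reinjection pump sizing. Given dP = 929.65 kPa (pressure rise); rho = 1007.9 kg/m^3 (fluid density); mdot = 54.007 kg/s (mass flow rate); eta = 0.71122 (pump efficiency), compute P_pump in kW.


P_pump = mdot * dP / (rho * eta)
P_pump = 54.007 * 929.65 / (1007.9 * 0.71122)
P_pump = 70.040 kW


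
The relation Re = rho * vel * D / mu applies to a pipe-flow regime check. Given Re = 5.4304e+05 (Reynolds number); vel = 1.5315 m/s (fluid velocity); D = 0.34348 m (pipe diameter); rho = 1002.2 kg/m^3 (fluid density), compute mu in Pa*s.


mu = rho * vel * D / Re
mu = 1002.2 * 1.5315 * 0.34348 / 5.4304e+05
mu = 0.00097083 Pa*s


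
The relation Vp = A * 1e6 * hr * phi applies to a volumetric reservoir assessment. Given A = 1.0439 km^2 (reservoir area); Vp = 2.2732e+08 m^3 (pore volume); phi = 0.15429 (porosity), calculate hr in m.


hr = Vp / (A * 1e6 * phi)
hr = 2.2732e+08 / (1.0439 * 1e6 * 0.15429)
hr = 1411.4 m


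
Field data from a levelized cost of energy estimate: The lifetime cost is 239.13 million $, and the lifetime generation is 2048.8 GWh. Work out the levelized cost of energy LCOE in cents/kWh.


LCOE = C_tot / E_tot * 100
LCOE = 239.13 / 2048.8 * 100
LCOE = 11.672 cents/kWh


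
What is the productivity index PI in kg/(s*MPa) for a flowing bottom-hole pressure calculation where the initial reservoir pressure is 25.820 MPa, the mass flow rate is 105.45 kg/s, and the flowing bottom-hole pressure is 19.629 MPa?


PI = mdot / (P_i - P_wf)
PI = 105.45 / (25.820 - 19.629)
PI = 17.033 kg/(s*MPa)


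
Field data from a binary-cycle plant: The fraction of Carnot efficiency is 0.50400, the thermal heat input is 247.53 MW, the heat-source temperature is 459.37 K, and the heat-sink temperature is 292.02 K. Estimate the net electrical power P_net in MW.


Step 1: eta = (1 - Tc/Th)*f = (1 - 292.02/459.37)*0.504 = 0.1836089
Step 2: P_net = eta * Q_in = 0.1836089 * 247.53 = 45.449 MW
P_net = 45.449 MW


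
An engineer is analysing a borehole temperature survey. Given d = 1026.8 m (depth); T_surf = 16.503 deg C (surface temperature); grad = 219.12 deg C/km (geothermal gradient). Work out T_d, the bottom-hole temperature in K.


T_d = T_surf + grad * d / 1000
T_d = 16.503 + 219.12 * 1026.8 / 1000
T_d = 241.4954 deg C
Convert to K: 241.4954 + 273.15 = 514.65 K
T_d = 514.65 K


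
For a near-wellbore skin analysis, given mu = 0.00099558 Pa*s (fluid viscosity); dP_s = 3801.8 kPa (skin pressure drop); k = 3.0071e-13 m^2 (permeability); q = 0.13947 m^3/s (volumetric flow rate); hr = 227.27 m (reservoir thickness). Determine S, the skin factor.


S = dP_s * 1000 * 2*pi*k*hr / (q*mu)
S = 3801.8 * 1000 * 2*pi*3.0071e-13*227.27 / (0.13947*0.00099558)
S = 11.757


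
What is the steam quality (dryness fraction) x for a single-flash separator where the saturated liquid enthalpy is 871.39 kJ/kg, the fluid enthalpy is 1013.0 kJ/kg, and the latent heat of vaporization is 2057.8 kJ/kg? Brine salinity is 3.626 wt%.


x = (h - hf) / hfg
x = (1013.0 - 871.39) / 2057.8
x = 0.068816


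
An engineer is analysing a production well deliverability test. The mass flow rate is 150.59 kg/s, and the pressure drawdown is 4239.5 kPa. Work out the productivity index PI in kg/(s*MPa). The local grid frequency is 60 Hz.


PI = mdot * 1000 / dP
PI = 150.59 * 1000 / 4239.5
PI = 35.521 kg/(s*MPa)


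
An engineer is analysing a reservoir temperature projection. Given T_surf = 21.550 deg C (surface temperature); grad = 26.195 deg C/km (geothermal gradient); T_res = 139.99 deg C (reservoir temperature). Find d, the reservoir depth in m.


d = (T_res - T_surf) / grad * 1000
d = (139.99 - 21.550) / 26.195 * 1000
d = 4521.5 m


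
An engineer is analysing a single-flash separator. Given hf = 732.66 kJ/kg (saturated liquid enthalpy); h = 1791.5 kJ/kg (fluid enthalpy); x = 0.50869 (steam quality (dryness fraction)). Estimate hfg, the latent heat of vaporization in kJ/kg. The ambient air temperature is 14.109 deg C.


hfg = (h - hf) / x
hfg = (1791.5 - 732.66) / 0.50869
hfg = 2081.5 kJ/kg


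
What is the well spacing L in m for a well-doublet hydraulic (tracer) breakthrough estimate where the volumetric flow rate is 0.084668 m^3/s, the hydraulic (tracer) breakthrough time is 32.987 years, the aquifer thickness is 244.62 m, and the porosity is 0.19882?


L = sqrt(t_bt*365.25*86400*3*Qv / (pi*hr*phi))
L = sqrt(32.987*365.25*86400*3*0.084668 / (pi*244.62*0.19882))
L = 1315.5 m


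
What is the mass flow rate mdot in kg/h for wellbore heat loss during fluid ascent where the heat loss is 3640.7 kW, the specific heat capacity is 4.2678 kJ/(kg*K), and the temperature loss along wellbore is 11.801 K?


mdot = Q_loss / (cp * dT)
mdot = 3640.7 / (4.2678 * 11.801)
mdot = 72.28730 kg/s
Convert: 72.28730 kg/s * 3600.0 = 2.6023e+05 kg/h
mdot = 2.6023e+05 kg/h


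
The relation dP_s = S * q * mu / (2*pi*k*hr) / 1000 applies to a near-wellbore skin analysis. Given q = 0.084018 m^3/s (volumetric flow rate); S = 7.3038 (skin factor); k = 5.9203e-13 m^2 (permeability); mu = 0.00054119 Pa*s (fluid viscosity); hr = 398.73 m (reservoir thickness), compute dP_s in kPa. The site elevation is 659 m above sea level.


dP_s = S * q * mu / (2*pi*k*hr) / 1000
dP_s = 7.3038 * 0.084018 * 0.00054119 / (2*pi*5.9203e-13*398.73) / 1000
dP_s = 223.91 kPa


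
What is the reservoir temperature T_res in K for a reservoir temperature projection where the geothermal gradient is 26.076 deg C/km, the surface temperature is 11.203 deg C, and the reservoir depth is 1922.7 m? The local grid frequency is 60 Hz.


T_res = T_surf + grad * d / 1000
T_res = 11.203 + 26.076 * 1922.7 / 1000
T_res = 61.33933 deg C
Convert to K: 61.33933 + 273.15 = 334.49 K
T_res = 334.49 K


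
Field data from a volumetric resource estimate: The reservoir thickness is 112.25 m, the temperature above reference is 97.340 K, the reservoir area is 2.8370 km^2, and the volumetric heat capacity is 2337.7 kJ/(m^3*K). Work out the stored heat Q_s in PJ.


Step 1: Vr = A*1e6*hr = 2.837*1e6*112.25 = 3.184532e+08 m^3
Step 2: Q_s = Vr*rhoc*dT/1e12 = 3.184532e+08*2337.7*97.34/1e12 = 72.465 PJ
Q_s = 72.465 PJ


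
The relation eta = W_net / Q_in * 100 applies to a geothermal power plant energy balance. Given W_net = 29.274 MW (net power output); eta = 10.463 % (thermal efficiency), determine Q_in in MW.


Q_in = W_net / (eta / 100)
Q_in = 29.274 / (10.463 / 100)
Q_in = 279.79 MW


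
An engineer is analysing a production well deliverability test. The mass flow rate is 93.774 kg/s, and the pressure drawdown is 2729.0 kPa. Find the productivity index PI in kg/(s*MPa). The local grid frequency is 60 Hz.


PI = mdot * 1000 / dP
PI = 93.774 * 1000 / 2729.0
PI = 34.362 kg/(s*MPa)


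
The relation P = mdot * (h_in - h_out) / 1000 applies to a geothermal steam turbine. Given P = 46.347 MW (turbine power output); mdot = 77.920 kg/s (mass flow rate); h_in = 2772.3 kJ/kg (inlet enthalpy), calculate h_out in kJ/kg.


h_out = h_in - P * 1000 / mdot
h_out = 2772.3 - 46.347 * 1000 / 77.920
h_out = 2177.5 kJ/kg


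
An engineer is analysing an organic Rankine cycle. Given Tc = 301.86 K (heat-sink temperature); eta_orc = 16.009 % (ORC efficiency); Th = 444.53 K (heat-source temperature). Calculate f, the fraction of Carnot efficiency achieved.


f = (eta_orc/100) / (1 - Tc/Th)
f = (16.009/100) / (1 - 301.86/444.53)
f = 0.49881


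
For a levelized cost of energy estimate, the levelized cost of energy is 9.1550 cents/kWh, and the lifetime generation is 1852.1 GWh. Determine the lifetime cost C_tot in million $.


C_tot = LCOE / 100 * E_tot
C_tot = 9.1550 / 100 * 1852.1
C_tot = 169.56 million $


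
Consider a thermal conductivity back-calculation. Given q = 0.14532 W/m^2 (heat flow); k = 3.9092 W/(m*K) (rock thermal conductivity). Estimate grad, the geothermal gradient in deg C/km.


grad = q / k * 1000
grad = 0.14532 / 3.9092 * 1000
grad = 37.174 deg C/km


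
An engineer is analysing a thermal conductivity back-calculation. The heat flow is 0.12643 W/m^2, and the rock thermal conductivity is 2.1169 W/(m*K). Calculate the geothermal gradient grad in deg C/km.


grad = q / k * 1000
grad = 0.12643 / 2.1169 * 1000
grad = 59.724 deg C/km


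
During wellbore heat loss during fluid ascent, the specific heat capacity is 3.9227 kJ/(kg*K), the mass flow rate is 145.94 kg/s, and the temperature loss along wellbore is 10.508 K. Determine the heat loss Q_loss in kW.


Q_loss = mdot * cp * dT
Q_loss = 145.94 * 3.9227 * 10.508
Q_loss = 6015.6 kW


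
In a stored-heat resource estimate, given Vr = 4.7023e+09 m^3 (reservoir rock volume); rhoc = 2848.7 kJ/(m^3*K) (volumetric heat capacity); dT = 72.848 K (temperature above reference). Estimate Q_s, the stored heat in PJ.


Q_s = Vr * rhoc * dT / 1e12
Q_s = 4.7023e+09 * 2848.7 * 72.848 / 1e12
Q_s = 975.83 PJ


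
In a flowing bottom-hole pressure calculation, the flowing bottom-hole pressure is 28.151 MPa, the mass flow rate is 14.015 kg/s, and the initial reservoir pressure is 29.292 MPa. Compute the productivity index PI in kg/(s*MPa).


PI = mdot / (P_i - P_wf)
PI = 14.015 / (29.292 - 28.151)
PI = 12.283 kg/(s*MPa)


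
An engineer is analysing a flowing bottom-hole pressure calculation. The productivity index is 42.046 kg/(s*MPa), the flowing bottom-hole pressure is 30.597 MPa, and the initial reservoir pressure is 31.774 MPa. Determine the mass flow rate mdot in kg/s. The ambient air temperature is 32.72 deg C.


mdot = (P_i - P_wf) * PI
mdot = (31.774 - 30.597) * 42.046
mdot = 49.488 kg/s


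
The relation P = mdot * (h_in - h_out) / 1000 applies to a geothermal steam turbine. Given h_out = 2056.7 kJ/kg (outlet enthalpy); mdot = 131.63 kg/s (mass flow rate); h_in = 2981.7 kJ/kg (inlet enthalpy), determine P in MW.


P = mdot * (h_in - h_out) / 1000
P = 131.63 * (2981.7 - 2056.7) / 1000
P = 121.76 MW


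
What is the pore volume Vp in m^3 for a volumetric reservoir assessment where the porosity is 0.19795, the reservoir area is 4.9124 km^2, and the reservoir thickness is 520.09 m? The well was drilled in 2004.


Vp = A * 1e6 * hr * phi
Vp = 4.9124 * 1e6 * 520.09 * 0.19795
Vp = 5.0574e+08 m^3


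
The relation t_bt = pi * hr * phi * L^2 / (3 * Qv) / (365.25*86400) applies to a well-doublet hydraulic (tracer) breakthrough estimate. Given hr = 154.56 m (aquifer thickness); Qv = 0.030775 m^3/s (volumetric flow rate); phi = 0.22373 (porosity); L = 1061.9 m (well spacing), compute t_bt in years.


t_bt = pi * hr * phi * L^2 / (3 * Qv) / (365.25*86400)
t_bt = pi * 154.56 * 0.22373 * 1061.9^2 / (3 * 0.030775) / (365.25*86400)
t_bt = 42.045 years


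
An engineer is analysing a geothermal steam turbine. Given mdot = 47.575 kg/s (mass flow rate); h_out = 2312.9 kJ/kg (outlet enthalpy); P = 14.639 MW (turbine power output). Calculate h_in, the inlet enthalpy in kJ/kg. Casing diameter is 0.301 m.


h_in = h_out + P * 1000 / mdot
h_in = 2312.9 + 14.639 * 1000 / 47.575
h_in = 2620.6 kJ/kg


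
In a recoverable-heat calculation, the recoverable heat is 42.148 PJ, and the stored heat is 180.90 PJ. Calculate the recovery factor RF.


RF = Q_rec / Q_s
RF = 42.148 / 180.90
RF = 0.23299


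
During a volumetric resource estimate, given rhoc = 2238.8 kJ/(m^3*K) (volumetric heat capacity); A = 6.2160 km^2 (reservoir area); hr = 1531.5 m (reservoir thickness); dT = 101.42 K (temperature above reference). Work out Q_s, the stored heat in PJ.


Step 1: Vr = A*1e6*hr = 6.216*1e6*1531.5 = 9.519804e+09 m^3
Step 2: Q_s = Vr*rhoc*dT/1e12 = 9.519804e+09*2238.8*101.42/1e12 = 2161.6 PJ
Q_s = 2161.6 PJ


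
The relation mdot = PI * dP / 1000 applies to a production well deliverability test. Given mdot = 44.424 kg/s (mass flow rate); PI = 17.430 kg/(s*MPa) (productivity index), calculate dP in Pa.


dP = mdot * 1000 / PI
dP = 44.424 * 1000 / 17.430
dP = 2548.709 kPa
Convert: 2548.709 kPa * 1000.0 = 2.5487e+06 Pa
dP = 2.5487e+06 Pa


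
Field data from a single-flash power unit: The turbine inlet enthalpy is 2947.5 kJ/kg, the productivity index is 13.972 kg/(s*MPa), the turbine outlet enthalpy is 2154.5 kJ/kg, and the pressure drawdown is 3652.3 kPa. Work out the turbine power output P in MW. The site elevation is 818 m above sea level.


Step 1: mdot = PI * dP / 1000 = 13.972 * 3652.3 / 1000 = 51.02994 kg/s
Step 2: P = mdot*(h_in - h_out)/1000 = 51.02994*(2947.5 - 2154.5)/1000 = 40.467 MW
P = 40.467 MW


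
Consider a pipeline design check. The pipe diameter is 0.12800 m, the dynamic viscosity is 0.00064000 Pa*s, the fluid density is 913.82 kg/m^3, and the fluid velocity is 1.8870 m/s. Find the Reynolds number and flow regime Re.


Step 1: Re = rho*vel*D/mu = 913.82*1.887*0.128/0.00064 = 3.4488e+05
Step 2: Re = 3.4488e+05 > 4000, so flow is turbulent.
Re = 3.4488e+05 (turbulent)


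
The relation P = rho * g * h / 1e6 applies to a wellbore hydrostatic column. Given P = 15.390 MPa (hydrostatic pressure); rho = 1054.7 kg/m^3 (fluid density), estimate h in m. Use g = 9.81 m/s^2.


h = P * 1e6 / (g * rho)
h = 15.390 * 1e6 / (9.81 * 1054.7)
h = 1487.4 m


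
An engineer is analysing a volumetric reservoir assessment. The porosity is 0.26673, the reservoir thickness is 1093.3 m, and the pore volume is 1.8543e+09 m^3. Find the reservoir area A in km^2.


A = Vp / (1e6 * hr * phi)
A = 1.8543e+09 / (1e6 * 1093.3 * 0.26673)
A = 6.3587 km^2


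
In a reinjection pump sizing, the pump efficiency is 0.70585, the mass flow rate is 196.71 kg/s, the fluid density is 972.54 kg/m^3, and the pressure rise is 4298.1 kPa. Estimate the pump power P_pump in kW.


P_pump = mdot * dP / (rho * eta)
P_pump = 196.71 * 4298.1 / (972.54 * 0.70585)
P_pump = 1231.6 kW


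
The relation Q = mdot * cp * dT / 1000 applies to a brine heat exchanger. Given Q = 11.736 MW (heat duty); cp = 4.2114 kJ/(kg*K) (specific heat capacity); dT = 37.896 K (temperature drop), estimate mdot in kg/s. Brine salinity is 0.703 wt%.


mdot = Q * 1000 / (cp * dT)
mdot = 11.736 * 1000 / (4.2114 * 37.896)
mdot = 73.536 kg/s


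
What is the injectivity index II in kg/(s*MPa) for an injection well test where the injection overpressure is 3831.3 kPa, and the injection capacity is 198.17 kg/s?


II = mdot * 1000 / dP
II = 198.17 * 1000 / 3831.3
II = 51.724 kg/(s*MPa)


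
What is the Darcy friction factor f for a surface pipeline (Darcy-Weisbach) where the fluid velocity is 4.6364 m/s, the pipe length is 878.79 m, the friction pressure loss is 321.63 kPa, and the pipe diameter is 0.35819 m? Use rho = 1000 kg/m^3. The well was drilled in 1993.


f = dP*1000 / ((L/D)*(rho*vel^2/2))
f = 321.63*1000 / ((878.79/0.35819)*(1000*4.6364^2/2))
f = 0.012197


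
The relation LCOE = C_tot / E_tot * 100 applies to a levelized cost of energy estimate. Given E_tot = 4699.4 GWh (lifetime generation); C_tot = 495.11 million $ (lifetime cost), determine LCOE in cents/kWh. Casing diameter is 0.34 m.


LCOE = C_tot / E_tot * 100
LCOE = 495.11 / 4699.4 * 100
LCOE = 10.536 cents/kWh


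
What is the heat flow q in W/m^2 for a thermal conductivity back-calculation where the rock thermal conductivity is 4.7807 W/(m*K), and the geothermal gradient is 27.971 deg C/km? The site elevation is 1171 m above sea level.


q = k * grad / 1000
q = 4.7807 * 27.971 / 1000
q = 0.13372 W/m^2


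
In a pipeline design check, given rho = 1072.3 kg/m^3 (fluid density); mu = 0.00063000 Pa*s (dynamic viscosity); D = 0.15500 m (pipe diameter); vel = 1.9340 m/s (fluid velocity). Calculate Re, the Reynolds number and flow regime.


Step 1: Re = rho*vel*D/mu = 1072.3*1.934*0.155/0.00063 = 5.1023e+05
Step 2: Re = 5.1023e+05 > 4000, so flow is turbulent.
Re = 5.1023e+05 (turbulent)


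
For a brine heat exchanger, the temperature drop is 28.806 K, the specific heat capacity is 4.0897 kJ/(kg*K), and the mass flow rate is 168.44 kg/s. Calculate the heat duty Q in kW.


Q = mdot * cp * dT / 1000
Q = 168.44 * 4.0897 * 28.806 / 1000
Q = 19.84356 MW
Convert: 19.84356 MW * 1000.0 = 19844 kW
Q = 19844 kW


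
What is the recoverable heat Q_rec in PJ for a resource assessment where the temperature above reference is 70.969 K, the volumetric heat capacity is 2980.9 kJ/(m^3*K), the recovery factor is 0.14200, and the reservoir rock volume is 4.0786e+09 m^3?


Step 1: Q_s = Vr*rhoc*dT/1e12 = 4.0786e+09*2980.9*70.969/1e12 = 862.8339 PJ
Step 2: Q_rec = Q_s * RF = 862.8339 * 0.142 = 122.52 PJ
Q_rec = 122.52 PJ


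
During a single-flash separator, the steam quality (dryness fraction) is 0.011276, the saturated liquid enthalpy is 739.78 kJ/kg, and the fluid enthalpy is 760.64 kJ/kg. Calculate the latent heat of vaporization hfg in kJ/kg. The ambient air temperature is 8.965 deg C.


hfg = (h - hf) / x
hfg = (760.64 - 739.78) / 0.011276
hfg = 1849.9 kJ/kg


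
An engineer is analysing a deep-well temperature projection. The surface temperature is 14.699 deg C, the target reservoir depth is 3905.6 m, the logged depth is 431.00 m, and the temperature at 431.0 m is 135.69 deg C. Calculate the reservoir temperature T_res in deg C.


Step 1: grad = (T_d1 - T_surf)/d1 * 1000 = (135.69 - 14.699)/431.0 * 1000 = 280.7216 deg C/km
Step 2: T_res = T_surf + grad*d2/1000 = 14.699 + 280.7216*3905.6/1000 = 1111.1 deg C
T_res = 1111.1 deg C


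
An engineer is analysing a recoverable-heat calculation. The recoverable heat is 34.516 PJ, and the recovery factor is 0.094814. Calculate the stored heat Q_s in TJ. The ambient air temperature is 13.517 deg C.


Q_s = Q_rec / RF
Q_s = 34.516 / 0.094814
Q_s = 364.0391 PJ
Convert: 364.0391 PJ * 1000.0 = 3.6404e+05 TJ
Q_s = 3.6404e+05 TJ


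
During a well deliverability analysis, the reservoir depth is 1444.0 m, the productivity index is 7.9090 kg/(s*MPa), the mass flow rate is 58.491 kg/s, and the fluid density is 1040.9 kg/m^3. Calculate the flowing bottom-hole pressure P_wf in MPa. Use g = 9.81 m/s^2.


Step 1: P_i = rho*g*h/1e6 = 1040.9*9.81*1444.0/1e6 = 14.74501 MPa
Step 2: P_wf = P_i - mdot/PI = 14.74501 - 58.491/7.909 = 7.3495 MPa
P_wf = 7.3495 MPa


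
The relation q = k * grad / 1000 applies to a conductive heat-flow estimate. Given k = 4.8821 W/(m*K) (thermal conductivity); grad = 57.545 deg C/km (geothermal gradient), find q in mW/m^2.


q = k * grad / 1000
q = 4.8821 * 57.545 / 1000
q = 0.2809404 W/m^2
Convert: 0.2809404 W/m^2 * 1000.0 = 280.94 mW/m^2
q = 280.94 mW/m^2


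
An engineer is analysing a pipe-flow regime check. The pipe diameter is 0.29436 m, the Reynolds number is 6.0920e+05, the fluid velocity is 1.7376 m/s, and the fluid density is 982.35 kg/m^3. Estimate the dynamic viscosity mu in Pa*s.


mu = rho * vel * D / Re
mu = 982.35 * 1.7376 * 0.29436 / 6.0920e+05
mu = 0.00082477 Pa*s


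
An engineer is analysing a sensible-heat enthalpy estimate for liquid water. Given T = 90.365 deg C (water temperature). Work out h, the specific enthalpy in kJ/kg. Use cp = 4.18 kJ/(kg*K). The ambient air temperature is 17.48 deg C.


h = cp * T
h = 4.18 * 90.365
h = 377.73 kJ/kg


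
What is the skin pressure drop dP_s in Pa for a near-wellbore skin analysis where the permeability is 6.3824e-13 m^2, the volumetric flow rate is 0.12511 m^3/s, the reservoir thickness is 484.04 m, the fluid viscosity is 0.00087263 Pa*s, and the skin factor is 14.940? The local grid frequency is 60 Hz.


dP_s = S * q * mu / (2*pi*k*hr) / 1000
dP_s = 14.940 * 0.12511 * 0.00087263 / (2*pi*6.3824e-13*484.04) / 1000
dP_s = 840.2870 kPa
Convert: 840.2870 kPa * 1000.0 = 8.4029e+05 Pa
dP_s = 8.4029e+05 Pa


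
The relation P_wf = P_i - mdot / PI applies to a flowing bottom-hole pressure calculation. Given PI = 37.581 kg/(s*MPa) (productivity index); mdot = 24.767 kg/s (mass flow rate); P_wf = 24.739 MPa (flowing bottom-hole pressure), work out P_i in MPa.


P_i = P_wf + mdot / PI
P_i = 24.739 + 24.767 / 37.581
P_i = 25.398 MPa


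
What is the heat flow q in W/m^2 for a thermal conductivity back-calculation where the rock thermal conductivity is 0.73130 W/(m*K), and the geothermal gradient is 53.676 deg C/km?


q = k * grad / 1000
q = 0.73130 * 53.676 / 1000
q = 0.039253 W/m^2


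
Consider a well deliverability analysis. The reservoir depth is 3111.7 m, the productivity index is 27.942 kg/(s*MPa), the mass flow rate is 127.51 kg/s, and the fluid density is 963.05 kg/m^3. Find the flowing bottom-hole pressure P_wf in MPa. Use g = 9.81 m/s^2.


Step 1: P_i = rho*g*h/1e6 = 963.05*9.81*3111.7/1e6 = 29.39785 MPa
Step 2: P_wf = P_i - mdot/PI = 29.39785 - 127.51/27.942 = 24.834 MPa
P_wf = 24.834 MPa


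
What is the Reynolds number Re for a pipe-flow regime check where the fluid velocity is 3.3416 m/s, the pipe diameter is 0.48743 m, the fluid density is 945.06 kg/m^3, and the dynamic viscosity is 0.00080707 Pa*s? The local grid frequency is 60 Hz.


Re = rho * vel * D / mu
Re = 945.06 * 3.3416 * 0.48743 / 0.00080707
Re = 1.9073e+06


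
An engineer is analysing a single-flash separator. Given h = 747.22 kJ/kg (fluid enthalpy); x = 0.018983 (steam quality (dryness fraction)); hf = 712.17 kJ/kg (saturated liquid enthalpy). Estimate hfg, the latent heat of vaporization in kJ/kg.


hfg = (h - hf) / x
hfg = (747.22 - 712.17) / 0.018983
hfg = 1846.4 kJ/kg


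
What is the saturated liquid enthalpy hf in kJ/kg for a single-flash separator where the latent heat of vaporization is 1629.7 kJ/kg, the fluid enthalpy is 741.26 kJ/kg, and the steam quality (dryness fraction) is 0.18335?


hf = h - x * hfg
hf = 741.26 - 0.18335 * 1629.7
hf = 442.45 kJ/kg


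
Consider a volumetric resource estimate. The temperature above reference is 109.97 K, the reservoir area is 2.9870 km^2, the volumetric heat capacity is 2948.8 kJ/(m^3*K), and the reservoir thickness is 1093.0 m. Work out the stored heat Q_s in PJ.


Step 1: Vr = A*1e6*hr = 2.987*1e6*1093.0 = 3.264791e+09 m^3
Step 2: Q_s = Vr*rhoc*dT/1e12 = 3.264791e+09*2948.8*109.97/1e12 = 1058.7 PJ
Q_s = 1058.7 PJ


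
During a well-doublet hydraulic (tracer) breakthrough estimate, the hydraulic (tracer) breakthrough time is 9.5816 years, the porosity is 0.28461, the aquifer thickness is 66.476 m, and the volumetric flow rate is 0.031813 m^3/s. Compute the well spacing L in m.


L = sqrt(t_bt*365.25*86400*3*Qv / (pi*hr*phi))
L = sqrt(9.5816*365.25*86400*3*0.031813 / (pi*66.476*0.28461))
L = 696.79 m


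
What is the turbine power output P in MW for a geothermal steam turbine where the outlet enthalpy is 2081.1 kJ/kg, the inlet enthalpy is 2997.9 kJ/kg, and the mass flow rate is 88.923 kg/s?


P = mdot * (h_in - h_out) / 1000
P = 88.923 * (2997.9 - 2081.1) / 1000
P = 81.525 MW


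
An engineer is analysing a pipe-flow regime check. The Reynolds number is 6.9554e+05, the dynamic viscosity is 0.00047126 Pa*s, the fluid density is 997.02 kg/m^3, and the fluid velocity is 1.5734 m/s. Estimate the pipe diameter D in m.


D = Re * mu / (rho * vel)
D = 6.9554e+05 * 0.00047126 / (997.02 * 1.5734)
D = 0.20895 m


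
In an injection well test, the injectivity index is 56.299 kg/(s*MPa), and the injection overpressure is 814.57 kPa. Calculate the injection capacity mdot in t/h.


mdot = II * dP / 1000
mdot = 56.299 * 814.57 / 1000
mdot = 45.85948 kg/s
Convert: 45.85948 kg/s * 3.6 = 165.09 t/h
mdot = 165.09 t/h


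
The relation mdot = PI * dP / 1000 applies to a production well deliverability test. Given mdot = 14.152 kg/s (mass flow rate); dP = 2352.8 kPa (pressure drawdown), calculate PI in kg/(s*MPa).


PI = mdot * 1000 / dP
PI = 14.152 * 1000 / 2352.8
PI = 6.0150 kg/(s*MPa)


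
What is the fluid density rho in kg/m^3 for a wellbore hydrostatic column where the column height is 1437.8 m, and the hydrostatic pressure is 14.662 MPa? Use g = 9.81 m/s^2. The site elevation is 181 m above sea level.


rho = P * 1e6 / (g * h)
rho = 14.662 * 1e6 / (9.81 * 1437.8)
rho = 1039.5 kg/m^3


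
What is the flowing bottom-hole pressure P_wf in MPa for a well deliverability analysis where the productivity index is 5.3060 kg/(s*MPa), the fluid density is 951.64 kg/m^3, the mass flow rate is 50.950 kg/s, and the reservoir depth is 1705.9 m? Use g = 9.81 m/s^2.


Step 1: P_i = rho*g*h/1e6 = 951.64*9.81*1705.9/1e6 = 15.92558 MPa
Step 2: P_wf = P_i - mdot/PI = 15.92558 - 50.95/5.306 = 6.3232 MPa
P_wf = 6.3232 MPa


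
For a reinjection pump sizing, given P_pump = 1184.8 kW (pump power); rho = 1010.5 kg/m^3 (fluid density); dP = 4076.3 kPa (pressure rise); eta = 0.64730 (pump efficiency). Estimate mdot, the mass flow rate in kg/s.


mdot = P_pump * rho * eta / dP
mdot = 1184.8 * 1010.5 * 0.64730 / 4076.3
mdot = 190.12 kg/s


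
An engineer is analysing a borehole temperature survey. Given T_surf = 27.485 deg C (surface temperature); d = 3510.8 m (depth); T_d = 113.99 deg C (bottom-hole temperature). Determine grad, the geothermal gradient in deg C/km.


grad = (T_d - T_surf) / d * 1000
grad = (113.99 - 27.485) / 3510.8 * 1000
grad = 24.640 deg C/km


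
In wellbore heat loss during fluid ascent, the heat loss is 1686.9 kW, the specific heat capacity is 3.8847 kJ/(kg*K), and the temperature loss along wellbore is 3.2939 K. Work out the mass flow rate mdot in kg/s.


mdot = Q_loss / (cp * dT)
mdot = 1686.9 / (3.8847 * 3.2939)
mdot = 131.83 kg/s


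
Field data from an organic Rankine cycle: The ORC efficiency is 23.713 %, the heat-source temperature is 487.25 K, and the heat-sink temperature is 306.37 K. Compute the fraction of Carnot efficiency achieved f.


f = (eta_orc/100) / (1 - Tc/Th)
f = (23.713/100) / (1 - 306.37/487.25)
f = 0.63877


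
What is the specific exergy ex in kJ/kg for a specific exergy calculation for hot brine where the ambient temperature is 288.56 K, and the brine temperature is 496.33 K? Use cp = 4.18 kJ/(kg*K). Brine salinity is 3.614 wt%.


ex = cp * ((T_b - T_0) - T_0 * ln(T_b/T_0))
ex = 4.18 * ((496.33 - 288.56) - 288.56 * ln(496.33/288.56))
ex = 214.32 kJ/kg


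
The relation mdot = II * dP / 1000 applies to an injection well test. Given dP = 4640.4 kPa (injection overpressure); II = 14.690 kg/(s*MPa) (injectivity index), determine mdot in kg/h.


mdot = II * dP / 1000
mdot = 14.690 * 4640.4 / 1000
mdot = 68.16748 kg/s
Convert: 68.16748 kg/s * 3600.0 = 2.4540e+05 kg/h
mdot = 2.4540e+05 kg/h


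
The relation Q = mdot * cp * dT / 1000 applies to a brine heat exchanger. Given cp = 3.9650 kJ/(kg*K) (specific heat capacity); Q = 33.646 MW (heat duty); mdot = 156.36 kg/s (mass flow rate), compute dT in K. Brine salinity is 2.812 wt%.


dT = Q * 1000 / (mdot * cp)
dT = 33.646 * 1000 / (156.36 * 3.9650)
dT = 54.271 K


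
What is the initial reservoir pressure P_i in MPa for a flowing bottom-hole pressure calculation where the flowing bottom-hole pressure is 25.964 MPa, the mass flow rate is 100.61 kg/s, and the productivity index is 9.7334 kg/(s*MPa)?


P_i = P_wf + mdot / PI
P_i = 25.964 + 100.61 / 9.7334
P_i = 36.301 MPa


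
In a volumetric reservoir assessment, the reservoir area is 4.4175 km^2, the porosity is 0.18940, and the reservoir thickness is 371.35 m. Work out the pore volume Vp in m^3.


Vp = A * 1e6 * hr * phi
Vp = 4.4175 * 1e6 * 371.35 * 0.18940
Vp = 3.1070e+08 m^3


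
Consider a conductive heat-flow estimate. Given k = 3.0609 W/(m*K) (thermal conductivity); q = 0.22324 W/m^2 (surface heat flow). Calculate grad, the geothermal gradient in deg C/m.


grad = q * 1000 / k
grad = 0.22324 * 1000 / 3.0609
grad = 72.93280 deg C/km
Convert: 72.93280 deg C/km * 0.001 = 0.072933 deg C/m
grad = 0.072933 deg C/m


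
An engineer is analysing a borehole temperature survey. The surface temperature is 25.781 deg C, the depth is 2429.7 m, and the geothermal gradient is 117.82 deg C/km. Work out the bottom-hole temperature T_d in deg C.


T_d = T_surf + grad * d / 1000
T_d = 25.781 + 117.82 * 2429.7 / 1000
T_d = 312.05 deg C


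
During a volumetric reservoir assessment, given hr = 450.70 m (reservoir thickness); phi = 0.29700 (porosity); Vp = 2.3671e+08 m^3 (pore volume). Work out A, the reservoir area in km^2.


A = Vp / (1e6 * hr * phi)
A = 2.3671e+08 / (1e6 * 450.70 * 0.29700)
A = 1.7684 km^2


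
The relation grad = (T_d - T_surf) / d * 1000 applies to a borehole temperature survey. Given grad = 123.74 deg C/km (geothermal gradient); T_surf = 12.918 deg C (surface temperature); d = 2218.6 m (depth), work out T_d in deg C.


T_d = T_surf + grad * d / 1000
T_d = 12.918 + 123.74 * 2218.6 / 1000
T_d = 287.45 deg C


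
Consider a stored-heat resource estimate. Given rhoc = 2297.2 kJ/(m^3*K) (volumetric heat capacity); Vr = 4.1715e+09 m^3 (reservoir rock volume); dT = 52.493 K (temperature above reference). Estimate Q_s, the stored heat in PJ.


Q_s = Vr * rhoc * dT / 1e12
Q_s = 4.1715e+09 * 2297.2 * 52.493 / 1e12
Q_s = 503.03 PJ


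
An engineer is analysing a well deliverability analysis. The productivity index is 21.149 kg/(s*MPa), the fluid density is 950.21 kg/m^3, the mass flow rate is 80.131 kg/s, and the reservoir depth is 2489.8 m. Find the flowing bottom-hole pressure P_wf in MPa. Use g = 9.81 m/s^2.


Step 1: P_i = rho*g*h/1e6 = 950.21*9.81*2489.8/1e6 = 23.20882 MPa
Step 2: P_wf = P_i - mdot/PI = 23.20882 - 80.131/21.149 = 19.420 MPa
P_wf = 19.420 MPa


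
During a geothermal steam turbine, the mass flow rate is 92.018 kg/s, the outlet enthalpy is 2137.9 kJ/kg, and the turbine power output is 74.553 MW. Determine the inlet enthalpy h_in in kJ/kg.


h_in = h_out + P * 1000 / mdot
h_in = 2137.9 + 74.553 * 1000 / 92.018
h_in = 2948.1 kJ/kg


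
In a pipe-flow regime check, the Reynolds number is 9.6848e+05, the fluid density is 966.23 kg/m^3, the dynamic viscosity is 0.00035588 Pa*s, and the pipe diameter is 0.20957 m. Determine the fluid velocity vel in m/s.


vel = Re * mu / (rho * D)
vel = 9.6848e+05 * 0.00035588 / (966.23 * 0.20957)
vel = 1.7021 m/s


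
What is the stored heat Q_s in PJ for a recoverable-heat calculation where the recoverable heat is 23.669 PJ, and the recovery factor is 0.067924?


Q_s = Q_rec / RF
Q_s = 23.669 / 0.067924
Q_s = 348.46 PJ


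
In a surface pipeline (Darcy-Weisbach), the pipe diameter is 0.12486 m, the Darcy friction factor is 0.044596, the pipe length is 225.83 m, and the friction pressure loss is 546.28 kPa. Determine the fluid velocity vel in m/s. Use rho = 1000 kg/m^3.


vel = sqrt(dP*1000*2*D / (f*L*rho))
vel = sqrt(546.28*1000*2*0.12486 / (0.044596*225.83*1000))
vel = 3.6804 m/s


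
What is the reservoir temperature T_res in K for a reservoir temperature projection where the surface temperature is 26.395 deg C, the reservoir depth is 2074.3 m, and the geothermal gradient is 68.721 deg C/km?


T_res = T_surf + grad * d / 1000
T_res = 26.395 + 68.721 * 2074.3 / 1000
T_res = 168.9430 deg C
Convert to K: 168.9430 + 273.15 = 442.09 K
T_res = 442.09 K


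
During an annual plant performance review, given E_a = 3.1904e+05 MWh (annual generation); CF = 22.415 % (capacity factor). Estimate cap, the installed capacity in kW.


cap = E_a / (CF/100 * 8760)
cap = 3.1904e+05 / (22.415/100 * 8760)
cap = 162.4809 MW
Convert: 162.4809 MW * 1000.0 = 1.6248e+05 kW
cap = 1.6248e+05 kW


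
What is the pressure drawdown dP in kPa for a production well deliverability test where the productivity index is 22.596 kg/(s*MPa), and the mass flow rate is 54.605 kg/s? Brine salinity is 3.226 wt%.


dP = mdot * 1000 / PI
dP = 54.605 * 1000 / 22.596
dP = 2416.6 kPa


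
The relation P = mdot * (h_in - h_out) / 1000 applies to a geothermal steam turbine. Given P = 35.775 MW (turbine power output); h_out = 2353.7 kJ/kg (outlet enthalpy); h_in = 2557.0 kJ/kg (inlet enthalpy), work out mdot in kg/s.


mdot = P * 1000 / (h_in - h_out)
mdot = 35.775 * 1000 / (2557.0 - 2353.7)
mdot = 175.97 kg/s


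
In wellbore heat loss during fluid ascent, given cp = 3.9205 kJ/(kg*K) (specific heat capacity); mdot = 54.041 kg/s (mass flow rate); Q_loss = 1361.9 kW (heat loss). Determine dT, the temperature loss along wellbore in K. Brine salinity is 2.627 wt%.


dT = Q_loss / (mdot * cp)
dT = 1361.9 / (54.041 * 3.9205)
dT = 6.4281 K


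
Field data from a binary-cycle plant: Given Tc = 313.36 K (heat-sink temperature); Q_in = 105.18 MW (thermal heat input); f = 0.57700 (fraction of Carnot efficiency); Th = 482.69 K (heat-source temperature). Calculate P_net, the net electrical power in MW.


Step 1: eta = (1 - Tc/Th)*f = (1 - 313.36/482.69)*0.577 = 0.2024144
Step 2: P_net = eta * Q_in = 0.2024144 * 105.18 = 21.290 MW
P_net = 21.290 MW


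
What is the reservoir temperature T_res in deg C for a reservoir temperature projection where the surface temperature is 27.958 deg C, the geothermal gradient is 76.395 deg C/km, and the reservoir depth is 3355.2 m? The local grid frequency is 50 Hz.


T_res = T_surf + grad * d / 1000
T_res = 27.958 + 76.395 * 3355.2 / 1000
T_res = 284.28 deg C


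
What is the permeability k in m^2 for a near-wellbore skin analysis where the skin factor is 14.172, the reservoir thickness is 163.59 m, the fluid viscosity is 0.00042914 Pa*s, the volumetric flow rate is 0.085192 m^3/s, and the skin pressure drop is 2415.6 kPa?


k = S*q*mu / (2*pi*dP_s*1000*hr)
k = 14.172*0.085192*0.00042914 / (2*pi*2415.6*1000*163.59)
k = 2.0867e-13 m^2


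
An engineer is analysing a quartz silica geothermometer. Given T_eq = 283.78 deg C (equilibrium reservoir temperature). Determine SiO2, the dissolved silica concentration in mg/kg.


SiO2 = 10^(5.19 - 1309/(T_eq + 273.15))
SiO2 = 10^(5.19 - 1309/(283.78 + 273.15))
SiO2 = 691.22 mg/kg


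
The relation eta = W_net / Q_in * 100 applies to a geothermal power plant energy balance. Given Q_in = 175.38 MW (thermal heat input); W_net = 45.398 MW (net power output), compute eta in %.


eta = W_net / Q_in * 100
eta = 45.398 / 175.38 * 100
eta = 25.886 %


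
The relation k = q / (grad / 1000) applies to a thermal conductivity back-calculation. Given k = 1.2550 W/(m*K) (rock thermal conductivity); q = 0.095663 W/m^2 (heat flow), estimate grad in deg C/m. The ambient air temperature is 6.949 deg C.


grad = q / k * 1000
grad = 0.095663 / 1.2550 * 1000
grad = 76.22550 deg C/km
Convert: 76.22550 deg C/km * 0.001 = 0.076226 deg C/m
grad = 0.076226 deg C/m


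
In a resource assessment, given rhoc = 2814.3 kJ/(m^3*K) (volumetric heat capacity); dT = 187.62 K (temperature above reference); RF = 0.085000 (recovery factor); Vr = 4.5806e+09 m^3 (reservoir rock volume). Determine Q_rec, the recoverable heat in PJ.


Step 1: Q_s = Vr*rhoc*dT/1e12 = 4.5806e+09*2814.3*187.62/1e12 = 2418.644 PJ
Step 2: Q_rec = Q_s * RF = 2418.644 * 0.085 = 205.58 PJ
Q_rec = 205.58 PJ


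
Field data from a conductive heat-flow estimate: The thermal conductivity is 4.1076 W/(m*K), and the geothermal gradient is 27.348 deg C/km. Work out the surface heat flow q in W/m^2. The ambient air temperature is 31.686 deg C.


q = k * grad / 1000
q = 4.1076 * 27.348 / 1000
q = 0.11233 W/m^2


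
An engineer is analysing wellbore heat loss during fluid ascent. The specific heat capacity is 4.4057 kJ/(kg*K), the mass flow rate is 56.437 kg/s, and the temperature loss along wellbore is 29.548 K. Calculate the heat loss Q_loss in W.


Q_loss = mdot * cp * dT
Q_loss = 56.437 * 4.4057 * 29.548
Q_loss = 7346.947 kW
Convert: 7346.947 kW * 1000.0 = 7.3469e+06 W
Q_loss = 7.3469e+06 W
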